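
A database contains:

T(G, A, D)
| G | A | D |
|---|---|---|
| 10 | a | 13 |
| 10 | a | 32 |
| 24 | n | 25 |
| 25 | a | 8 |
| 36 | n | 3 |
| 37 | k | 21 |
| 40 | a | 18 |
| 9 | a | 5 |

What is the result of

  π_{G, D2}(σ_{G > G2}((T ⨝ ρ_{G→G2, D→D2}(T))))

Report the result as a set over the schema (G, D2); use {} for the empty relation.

ρ[G→G2, D→D2]: schema becomes (G2, A, D2); tuples unchanged.
Natural join on A: {(10, a, 13, 10, 13), (10, a, 13, 10, 32), (10, a, 13, 25, 8), (10, a, 13, 40, 18), (10, a, 13, 9, 5), (10, a, 32, 10, 13), (10, a, 32, 10, 32), (10, a, 32, 25, 8), (10, a, 32, 40, 18), (10, a, 32, 9, 5), (24, n, 25, 24, 25), (24, n, 25, 36, 3), (25, a, 8, 10, 13), (25, a, 8, 10, 32), (25, a, 8, 25, 8), (25, a, 8, 40, 18), (25, a, 8, 9, 5), (36, n, 3, 24, 25), (36, n, 3, 36, 3), (37, k, 21, 37, 21), (40, a, 18, 10, 13), (40, a, 18, 10, 32), (40, a, 18, 25, 8), (40, a, 18, 40, 18), (40, a, 18, 9, 5), (9, a, 5, 10, 13), (9, a, 5, 10, 32), (9, a, 5, 25, 8), (9, a, 5, 40, 18), (9, a, 5, 9, 5)}
Selection G > G2: {(10, a, 13, 9, 5), (10, a, 32, 9, 5), (25, a, 8, 10, 13), (25, a, 8, 10, 32), (25, a, 8, 9, 5), (36, n, 3, 24, 25), (40, a, 18, 10, 13), (40, a, 18, 10, 32), (40, a, 18, 25, 8), (40, a, 18, 9, 5)}
Keep only column(s) G, D2 (1 duplicate(s) eliminated): {(10, 5), (25, 13), (25, 32), (25, 5), (36, 25), (40, 13), (40, 32), (40, 5), (40, 8)}

{(10, 5), (25, 13), (25, 32), (25, 5), (36, 25), (40, 13), (40, 32), (40, 5), (40, 8)}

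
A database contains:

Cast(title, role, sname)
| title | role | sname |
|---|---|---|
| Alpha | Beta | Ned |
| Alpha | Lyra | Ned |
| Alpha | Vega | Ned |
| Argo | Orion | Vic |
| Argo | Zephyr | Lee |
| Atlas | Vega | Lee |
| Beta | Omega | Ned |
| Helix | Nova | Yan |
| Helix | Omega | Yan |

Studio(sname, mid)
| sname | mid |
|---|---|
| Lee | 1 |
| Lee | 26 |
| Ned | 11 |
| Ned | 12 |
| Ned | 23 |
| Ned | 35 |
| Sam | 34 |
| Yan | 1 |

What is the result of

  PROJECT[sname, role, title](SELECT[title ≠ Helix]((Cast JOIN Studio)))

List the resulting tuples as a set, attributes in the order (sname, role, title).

{(Lee, Vega, Atlas), (Lee, Zephyr, Argo), (Ned, Beta, Alpha), (Ned, Lyra, Alpha), (Ned, Omega, Beta), (Ned, Vega, Alpha)}

Joining Cast and Studio on sname yields {(Alpha, Beta, Ned, 11), (Alpha, Beta, Ned, 12), (Alpha, Beta, Ned, 23), (Alpha, Beta, Ned, 35), (Alpha, Lyra, Ned, 11), (Alpha, Lyra, Ned, 12), (Alpha, Lyra, Ned, 23), (Alpha, Lyra, Ned, 35), (Alpha, Vega, Ned, 11), (Alpha, Vega, Ned, 12), (Alpha, Vega, Ned, 23), (Alpha, Vega, Ned, 35), (Argo, Zephyr, Lee, 1), (Argo, Zephyr, Lee, 26), (Atlas, Vega, Lee, 1), (Atlas, Vega, Lee, 26), (Beta, Omega, Ned, 11), (Beta, Omega, Ned, 12), (Beta, Omega, Ned, 23), (Beta, Omega, Ned, 35), (Helix, Nova, Yan, 1), (Helix, Omega, Yan, 1)}.
Filtering on title ≠ Helix leaves {(Alpha, Beta, Ned, 11), (Alpha, Beta, Ned, 12), (Alpha, Beta, Ned, 23), (Alpha, Beta, Ned, 35), (Alpha, Lyra, Ned, 11), (Alpha, Lyra, Ned, 12), (Alpha, Lyra, Ned, 23), (Alpha, Lyra, Ned, 35), (Alpha, Vega, Ned, 11), (Alpha, Vega, Ned, 12), (Alpha, Vega, Ned, 23), (Alpha, Vega, Ned, 35), (Argo, Zephyr, Lee, 1), (Argo, Zephyr, Lee, 26), (Atlas, Vega, Lee, 1), (Atlas, Vega, Lee, 26), (Beta, Omega, Ned, 11), (Beta, Omega, Ned, 12), (Beta, Omega, Ned, 23), (Beta, Omega, Ned, 35)}.
π[sname, role, title]: project onto (sname, role, title) (14 duplicate(s) eliminated) → {(Lee, Vega, Atlas), (Lee, Zephyr, Argo), (Ned, Beta, Alpha), (Ned, Lyra, Alpha), (Ned, Omega, Beta), (Ned, Vega, Alpha)}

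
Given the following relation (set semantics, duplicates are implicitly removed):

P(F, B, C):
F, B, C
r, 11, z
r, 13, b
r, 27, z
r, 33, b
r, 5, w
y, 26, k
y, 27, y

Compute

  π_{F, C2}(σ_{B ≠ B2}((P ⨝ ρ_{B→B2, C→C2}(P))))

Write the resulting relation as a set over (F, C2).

{(r, b), (r, w), (r, z), (y, k), (y, y)}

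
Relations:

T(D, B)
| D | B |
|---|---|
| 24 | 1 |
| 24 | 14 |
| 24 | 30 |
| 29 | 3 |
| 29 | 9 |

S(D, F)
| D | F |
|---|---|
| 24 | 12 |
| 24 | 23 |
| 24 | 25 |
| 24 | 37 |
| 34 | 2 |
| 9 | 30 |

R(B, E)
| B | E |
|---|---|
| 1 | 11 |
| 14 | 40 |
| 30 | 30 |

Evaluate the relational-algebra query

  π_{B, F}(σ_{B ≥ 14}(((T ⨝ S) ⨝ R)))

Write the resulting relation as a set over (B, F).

Natural join on D: {(24, 1, 12), (24, 1, 23), (24, 1, 25), (24, 1, 37), (24, 14, 12), (24, 14, 23), (24, 14, 25), (24, 14, 37), (24, 30, 12), (24, 30, 23), (24, 30, 25), (24, 30, 37)}
Natural join on B: {(24, 1, 12, 11), (24, 1, 23, 11), (24, 1, 25, 11), (24, 1, 37, 11), (24, 14, 12, 40), (24, 14, 23, 40), (24, 14, 25, 40), (24, 14, 37, 40), (24, 30, 12, 30), (24, 30, 23, 30), (24, 30, 25, 30), (24, 30, 37, 30)}
Selection B ≥ 14: {(24, 14, 12, 40), (24, 14, 23, 40), (24, 14, 25, 40), (24, 14, 37, 40), (24, 30, 12, 30), (24, 30, 23, 30), (24, 30, 25, 30), (24, 30, 37, 30)}
π[B, F]: project onto (B, F) → {(14, 12), (14, 23), (14, 25), (14, 37), (30, 12), (30, 23), (30, 25), (30, 37)}

{(14, 12), (14, 23), (14, 25), (14, 37), (30, 12), (30, 23), (30, 25), (30, 37)}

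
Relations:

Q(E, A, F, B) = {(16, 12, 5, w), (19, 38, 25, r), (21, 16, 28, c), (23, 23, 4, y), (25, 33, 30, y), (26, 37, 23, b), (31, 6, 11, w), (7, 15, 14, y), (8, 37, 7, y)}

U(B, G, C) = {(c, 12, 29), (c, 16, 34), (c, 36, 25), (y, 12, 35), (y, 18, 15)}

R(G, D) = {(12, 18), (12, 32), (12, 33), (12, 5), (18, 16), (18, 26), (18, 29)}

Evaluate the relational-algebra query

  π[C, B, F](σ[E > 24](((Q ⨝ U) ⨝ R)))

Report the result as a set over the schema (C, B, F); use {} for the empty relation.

Q ⋈ U (natural join on B): {(21, 16, 28, c, 12, 29), (21, 16, 28, c, 16, 34), (21, 16, 28, c, 36, 25), (23, 23, 4, y, 12, 35), (23, 23, 4, y, 18, 15), (25, 33, 30, y, 12, 35), (25, 33, 30, y, 18, 15), (7, 15, 14, y, 12, 35), (7, 15, 14, y, 18, 15), (8, 37, 7, y, 12, 35), (8, 37, 7, y, 18, 15)}
(Q ⨝ U) ⋈ R (natural join on G): {(21, 16, 28, c, 12, 29, 18), (21, 16, 28, c, 12, 29, 32), (21, 16, 28, c, 12, 29, 33), (21, 16, 28, c, 12, 29, 5), (23, 23, 4, y, 12, 35, 18), (23, 23, 4, y, 12, 35, 32), (23, 23, 4, y, 12, 35, 33), (23, 23, 4, y, 12, 35, 5), (23, 23, 4, y, 18, 15, 16), (23, 23, 4, y, 18, 15, 26), (23, 23, 4, y, 18, 15, 29), (25, 33, 30, y, 12, 35, 18), (25, 33, 30, y, 12, 35, 32), (25, 33, 30, y, 12, 35, 33), (25, 33, 30, y, 12, 35, 5), (25, 33, 30, y, 18, 15, 16), (25, 33, 30, y, 18, 15, 26), (25, 33, 30, y, 18, 15, 29), (7, 15, 14, y, 12, 35, 18), (7, 15, 14, y, 12, 35, 32), (7, 15, 14, y, 12, 35, 33), (7, 15, 14, y, 12, 35, 5), (7, 15, 14, y, 18, 15, 16), (7, 15, 14, y, 18, 15, 26), (7, 15, 14, y, 18, 15, 29), (8, 37, 7, y, 12, 35, 18), (8, 37, 7, y, 12, 35, 32), (8, 37, 7, y, 12, 35, 33), (8, 37, 7, y, 12, 35, 5), (8, 37, 7, y, 18, 15, 16), (8, 37, 7, y, 18, 15, 26), (8, 37, 7, y, 18, 15, 29)}
Apply σ_{E > 24}; surviving tuples: {(25, 33, 30, y, 12, 35, 18), (25, 33, 30, y, 12, 35, 32), (25, 33, 30, y, 12, 35, 33), (25, 33, 30, y, 12, 35, 5), (25, 33, 30, y, 18, 15, 16), (25, 33, 30, y, 18, 15, 26), (25, 33, 30, y, 18, 15, 29)}
Keep only column(s) C, B, F (5 duplicate(s) eliminated): {(15, y, 30), (35, y, 30)}

{(15, y, 30), (35, y, 30)}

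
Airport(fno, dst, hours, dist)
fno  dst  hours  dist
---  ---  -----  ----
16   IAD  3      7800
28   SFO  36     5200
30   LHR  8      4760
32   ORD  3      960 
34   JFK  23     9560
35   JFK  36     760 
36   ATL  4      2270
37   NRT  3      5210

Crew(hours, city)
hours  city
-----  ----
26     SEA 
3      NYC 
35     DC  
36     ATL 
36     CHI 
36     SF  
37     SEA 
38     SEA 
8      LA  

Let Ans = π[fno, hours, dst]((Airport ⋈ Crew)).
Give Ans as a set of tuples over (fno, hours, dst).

Joining Airport and Crew on hours yields {(16, IAD, 3, 7800, NYC), (28, SFO, 36, 5200, ATL), (28, SFO, 36, 5200, CHI), (28, SFO, 36, 5200, SF), (30, LHR, 8, 4760, LA), (32, ORD, 3, 960, NYC), (35, JFK, 36, 760, ATL), (35, JFK, 36, 760, CHI), (35, JFK, 36, 760, SF), (37, NRT, 3, 5210, NYC)}.
Keep only column(s) fno, hours, dst (4 duplicate(s) eliminated): {(16, 3, IAD), (28, 36, SFO), (30, 8, LHR), (32, 3, ORD), (35, 36, JFK), (37, 3, NRT)}

{(16, 3, IAD), (28, 36, SFO), (30, 8, LHR), (32, 3, ORD), (35, 36, JFK), (37, 3, NRT)}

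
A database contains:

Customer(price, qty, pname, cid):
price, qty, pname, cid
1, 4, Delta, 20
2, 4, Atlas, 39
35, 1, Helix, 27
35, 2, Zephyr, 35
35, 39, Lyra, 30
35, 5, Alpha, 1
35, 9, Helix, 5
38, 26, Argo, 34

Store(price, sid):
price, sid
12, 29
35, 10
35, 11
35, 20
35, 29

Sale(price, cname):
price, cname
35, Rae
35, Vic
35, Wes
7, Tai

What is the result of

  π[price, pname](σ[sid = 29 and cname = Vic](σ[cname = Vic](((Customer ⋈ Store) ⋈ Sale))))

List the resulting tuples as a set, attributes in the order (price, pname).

Joining Customer and Store on price yields {(35, 1, Helix, 27, 10), (35, 1, Helix, 27, 11), (35, 1, Helix, 27, 20), (35, 1, Helix, 27, 29), (35, 2, Zephyr, 35, 10), (35, 2, Zephyr, 35, 11), (35, 2, Zephyr, 35, 20), (35, 2, Zephyr, 35, 29), (35, 39, Lyra, 30, 10), (35, 39, Lyra, 30, 11), (35, 39, Lyra, 30, 20), (35, 39, Lyra, 30, 29), (35, 5, Alpha, 1, 10), (35, 5, Alpha, 1, 11), (35, 5, Alpha, 1, 20), (35, 5, Alpha, 1, 29), (35, 9, Helix, 5, 10), (35, 9, Helix, 5, 11), (35, 9, Helix, 5, 20), (35, 9, Helix, 5, 29)}.
Joining (Customer ⋈ Store) and Sale on price yields {(35, 1, Helix, 27, 10, Rae), (35, 1, Helix, 27, 10, Vic), (35, 1, Helix, 27, 10, Wes), (35, 1, Helix, 27, 11, Rae), (35, 1, Helix, 27, 11, Vic), (35, 1, Helix, 27, 11, Wes), (35, 1, Helix, 27, 20, Rae), (35, 1, Helix, 27, 20, Vic), (35, 1, Helix, 27, 20, Wes), (35, 1, Helix, 27, 29, Rae), (35, 1, Helix, 27, 29, Vic), (35, 1, Helix, 27, 29, Wes), (35, 2, Zephyr, 35, 10, Rae), (35, 2, Zephyr, 35, 10, Vic), (35, 2, Zephyr, 35, 10, Wes), (35, 2, Zephyr, 35, 11, Rae), (35, 2, Zephyr, 35, 11, Vic), (35, 2, Zephyr, 35, 11, Wes), (35, 2, Zephyr, 35, 20, Rae), (35, 2, Zephyr, 35, 20, Vic), (35, 2, Zephyr, 35, 20, Wes), (35, 2, Zephyr, 35, 29, Rae), (35, 2, Zephyr, 35, 29, Vic), (35, 2, Zephyr, 35, 29, Wes), (35, 39, Lyra, 30, 10, Rae), (35, 39, Lyra, 30, 10, Vic), (35, 39, Lyra, 30, 10, Wes), (35, 39, Lyra, 30, 11, Rae), (35, 39, Lyra, 30, 11, Vic), (35, 39, Lyra, 30, 11, Wes), (35, 39, Lyra, 30, 20, Rae), (35, 39, Lyra, 30, 20, Vic), (35, 39, Lyra, 30, 20, Wes), (35, 39, Lyra, 30, 29, Rae), (35, 39, Lyra, 30, 29, Vic), (35, 39, Lyra, 30, 29, Wes), (35, 5, Alpha, 1, 10, Rae), (35, 5, Alpha, 1, 10, Vic), (35, 5, Alpha, 1, 10, Wes), (35, 5, Alpha, 1, 11, Rae), (35, 5, Alpha, 1, 11, Vic), (35, 5, Alpha, 1, 11, Wes), (35, 5, Alpha, 1, 20, Rae), (35, 5, Alpha, 1, 20, Vic), (35, 5, Alpha, 1, 20, Wes), (35, 5, Alpha, 1, 29, Rae), (35, 5, Alpha, 1, 29, Vic), (35, 5, Alpha, 1, 29, Wes), (35, 9, Helix, 5, 10, Rae), (35, 9, Helix, 5, 10, Vic), (35, 9, Helix, 5, 10, Wes), (35, 9, Helix, 5, 11, Rae), (35, 9, Helix, 5, 11, Vic), (35, 9, Helix, 5, 11, Wes), (35, 9, Helix, 5, 20, Rae), (35, 9, Helix, 5, 20, Vic), (35, 9, Helix, 5, 20, Wes), (35, 9, Helix, 5, 29, Rae), (35, 9, Helix, 5, 29, Vic), (35, 9, Helix, 5, 29, Wes)}.
Apply σ_{cname = Vic}; surviving tuples: {(35, 1, Helix, 27, 10, Vic), (35, 1, Helix, 27, 11, Vic), (35, 1, Helix, 27, 20, Vic), (35, 1, Helix, 27, 29, Vic), (35, 2, Zephyr, 35, 10, Vic), (35, 2, Zephyr, 35, 11, Vic), (35, 2, Zephyr, 35, 20, Vic), (35, 2, Zephyr, 35, 29, Vic), (35, 39, Lyra, 30, 10, Vic), (35, 39, Lyra, 30, 11, Vic), (35, 39, Lyra, 30, 20, Vic), (35, 39, Lyra, 30, 29, Vic), (35, 5, Alpha, 1, 10, Vic), (35, 5, Alpha, 1, 11, Vic), (35, 5, Alpha, 1, 20, Vic), (35, 5, Alpha, 1, 29, Vic), (35, 9, Helix, 5, 10, Vic), (35, 9, Helix, 5, 11, Vic), (35, 9, Helix, 5, 20, Vic), (35, 9, Helix, 5, 29, Vic)}
Apply σ_{sid = 29 and cname = Vic}; surviving tuples: {(35, 1, Helix, 27, 29, Vic), (35, 2, Zephyr, 35, 29, Vic), (35, 39, Lyra, 30, 29, Vic), (35, 5, Alpha, 1, 29, Vic), (35, 9, Helix, 5, 29, Vic)}
π_{price, pname} gives {(35, Alpha), (35, Helix), (35, Lyra), (35, Zephyr)} (1 duplicate(s) eliminated).

{(35, Alpha), (35, Helix), (35, Lyra), (35, Zephyr)}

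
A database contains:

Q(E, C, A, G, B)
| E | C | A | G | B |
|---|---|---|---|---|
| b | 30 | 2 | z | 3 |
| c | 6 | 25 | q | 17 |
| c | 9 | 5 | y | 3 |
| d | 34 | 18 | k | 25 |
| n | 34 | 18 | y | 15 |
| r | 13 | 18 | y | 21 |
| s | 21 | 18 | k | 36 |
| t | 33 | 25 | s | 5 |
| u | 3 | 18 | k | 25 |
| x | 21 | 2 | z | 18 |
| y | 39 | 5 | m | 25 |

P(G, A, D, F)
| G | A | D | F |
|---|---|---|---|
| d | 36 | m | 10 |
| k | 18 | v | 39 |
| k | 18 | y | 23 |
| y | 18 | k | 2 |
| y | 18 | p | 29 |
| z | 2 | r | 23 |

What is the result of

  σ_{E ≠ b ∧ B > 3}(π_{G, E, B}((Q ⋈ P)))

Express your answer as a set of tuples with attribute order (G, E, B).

{(k, d, 25), (k, s, 36), (k, u, 25), (y, n, 15), (y, r, 21), (z, x, 18)}

Joining Q and P on A, G yields {(b, 30, 2, z, 3, r, 23), (d, 34, 18, k, 25, v, 39), (d, 34, 18, k, 25, y, 23), (n, 34, 18, y, 15, k, 2), (n, 34, 18, y, 15, p, 29), (r, 13, 18, y, 21, k, 2), (r, 13, 18, y, 21, p, 29), (s, 21, 18, k, 36, v, 39), (s, 21, 18, k, 36, y, 23), (u, 3, 18, k, 25, v, 39), (u, 3, 18, k, 25, y, 23), (x, 21, 2, z, 18, r, 23)}.
Keep only column(s) G, E, B (5 duplicate(s) eliminated): {(k, d, 25), (k, s, 36), (k, u, 25), (y, n, 15), (y, r, 21), (z, b, 3), (z, x, 18)}
σ[E ≠ b ∧ B > 3]: keep tuples satisfying E ≠ b ∧ B > 3 → {(k, d, 25), (k, s, 36), (k, u, 25), (y, n, 15), (y, r, 21), (z, x, 18)}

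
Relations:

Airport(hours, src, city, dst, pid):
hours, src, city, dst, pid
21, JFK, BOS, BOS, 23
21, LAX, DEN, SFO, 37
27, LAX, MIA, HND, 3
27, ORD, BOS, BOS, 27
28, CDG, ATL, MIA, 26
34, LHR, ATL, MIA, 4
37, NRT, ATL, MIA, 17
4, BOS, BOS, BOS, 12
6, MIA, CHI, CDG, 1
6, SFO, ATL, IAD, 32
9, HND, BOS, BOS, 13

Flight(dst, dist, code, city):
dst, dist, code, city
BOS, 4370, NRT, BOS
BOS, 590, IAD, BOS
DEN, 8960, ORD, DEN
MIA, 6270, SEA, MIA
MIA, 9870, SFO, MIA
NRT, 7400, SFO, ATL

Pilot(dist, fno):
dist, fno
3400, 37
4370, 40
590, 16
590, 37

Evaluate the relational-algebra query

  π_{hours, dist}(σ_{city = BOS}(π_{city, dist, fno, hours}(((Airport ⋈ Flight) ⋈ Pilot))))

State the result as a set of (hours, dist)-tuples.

Natural join on city, dst: {(21, JFK, BOS, BOS, 23, 4370, NRT), (21, JFK, BOS, BOS, 23, 590, IAD), (27, ORD, BOS, BOS, 27, 4370, NRT), (27, ORD, BOS, BOS, 27, 590, IAD), (4, BOS, BOS, BOS, 12, 4370, NRT), (4, BOS, BOS, BOS, 12, 590, IAD), (9, HND, BOS, BOS, 13, 4370, NRT), (9, HND, BOS, BOS, 13, 590, IAD)}
Natural join on dist: {(21, JFK, BOS, BOS, 23, 4370, NRT, 40), (21, JFK, BOS, BOS, 23, 590, IAD, 16), (21, JFK, BOS, BOS, 23, 590, IAD, 37), (27, ORD, BOS, BOS, 27, 4370, NRT, 40), (27, ORD, BOS, BOS, 27, 590, IAD, 16), (27, ORD, BOS, BOS, 27, 590, IAD, 37), (4, BOS, BOS, BOS, 12, 4370, NRT, 40), (4, BOS, BOS, BOS, 12, 590, IAD, 16), (4, BOS, BOS, BOS, 12, 590, IAD, 37), (9, HND, BOS, BOS, 13, 4370, NRT, 40), (9, HND, BOS, BOS, 13, 590, IAD, 16), (9, HND, BOS, BOS, 13, 590, IAD, 37)}
π_{city, dist, fno, hours} gives {(BOS, 4370, 40, 21), (BOS, 4370, 40, 27), (BOS, 4370, 40, 4), (BOS, 4370, 40, 9), (BOS, 590, 16, 21), (BOS, 590, 16, 27), (BOS, 590, 16, 4), (BOS, 590, 16, 9), (BOS, 590, 37, 21), (BOS, 590, 37, 27), (BOS, 590, 37, 4), (BOS, 590, 37, 9)}.
σ[city = BOS]: keep tuples satisfying city = BOS → {(BOS, 4370, 40, 21), (BOS, 4370, 40, 27), (BOS, 4370, 40, 4), (BOS, 4370, 40, 9), (BOS, 590, 16, 21), (BOS, 590, 16, 27), (BOS, 590, 16, 4), (BOS, 590, 16, 9), (BOS, 590, 37, 21), (BOS, 590, 37, 27), (BOS, 590, 37, 4), (BOS, 590, 37, 9)}
π_{hours, dist} gives {(21, 4370), (21, 590), (27, 4370), (27, 590), (4, 4370), (4, 590), (9, 4370), (9, 590)} (4 duplicate(s) eliminated).

{(21, 4370), (21, 590), (27, 4370), (27, 590), (4, 4370), (4, 590), (9, 4370), (9, 590)}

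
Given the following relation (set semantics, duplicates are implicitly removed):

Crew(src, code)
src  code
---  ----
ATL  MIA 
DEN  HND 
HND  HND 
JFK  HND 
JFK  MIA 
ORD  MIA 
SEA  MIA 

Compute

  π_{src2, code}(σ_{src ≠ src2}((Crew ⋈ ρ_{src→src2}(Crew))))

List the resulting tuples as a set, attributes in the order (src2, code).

ρ[src→src2]: schema becomes (src2, code); tuples unchanged.
Joining Crew and ρ_{src→src2}(Crew) on code yields {(ATL, MIA, ATL), (ATL, MIA, JFK), (ATL, MIA, ORD), (ATL, MIA, SEA), (DEN, HND, DEN), (DEN, HND, HND), (DEN, HND, JFK), (HND, HND, DEN), (HND, HND, HND), (HND, HND, JFK), (JFK, HND, DEN), (JFK, HND, HND), (JFK, HND, JFK), (JFK, MIA, ATL), (JFK, MIA, JFK), (JFK, MIA, ORD), (JFK, MIA, SEA), (ORD, MIA, ATL), (ORD, MIA, JFK), (ORD, MIA, ORD), (ORD, MIA, SEA), (SEA, MIA, ATL), (SEA, MIA, JFK), (SEA, MIA, ORD), (SEA, MIA, SEA)}.
Filtering on src ≠ src2 leaves {(ATL, MIA, JFK), (ATL, MIA, ORD), (ATL, MIA, SEA), (DEN, HND, HND), (DEN, HND, JFK), (HND, HND, DEN), (HND, HND, JFK), (JFK, HND, DEN), (JFK, HND, HND), (JFK, MIA, ATL), (JFK, MIA, ORD), (JFK, MIA, SEA), (ORD, MIA, ATL), (ORD, MIA, JFK), (ORD, MIA, SEA), (SEA, MIA, ATL), (SEA, MIA, JFK), (SEA, MIA, ORD)}.
π_{src2, code} gives {(ATL, MIA), (DEN, HND), (HND, HND), (JFK, HND), (JFK, MIA), (ORD, MIA), (SEA, MIA)} (11 duplicate(s) eliminated).

{(ATL, MIA), (DEN, HND), (HND, HND), (JFK, HND), (JFK, MIA), (ORD, MIA), (SEA, MIA)}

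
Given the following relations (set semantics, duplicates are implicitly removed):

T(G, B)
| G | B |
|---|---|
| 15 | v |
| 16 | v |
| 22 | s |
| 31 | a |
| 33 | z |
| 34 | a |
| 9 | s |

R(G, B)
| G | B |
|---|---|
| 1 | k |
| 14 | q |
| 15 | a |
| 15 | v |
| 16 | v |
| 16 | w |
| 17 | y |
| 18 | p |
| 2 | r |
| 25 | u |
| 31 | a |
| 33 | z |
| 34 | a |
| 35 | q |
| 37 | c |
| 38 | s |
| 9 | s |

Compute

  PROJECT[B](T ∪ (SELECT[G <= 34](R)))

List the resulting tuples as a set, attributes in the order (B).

Selection G <= 34: {(1, k), (14, q), (15, a), (15, v), (16, v), (16, w), (17, y), (18, p), (2, r), (25, u), (31, a), (33, z), (34, a), (9, s)}
Union: {(15, v), (16, v), (22, s), (31, a), (33, z), (34, a), (9, s)} with {(1, k), (14, q), (15, a), (15, v), (16, v), (16, w), (17, y), (18, p), (2, r), (25, u), (31, a), (33, z), (34, a), (9, s)} → {(1, k), (14, q), (15, a), (15, v), (16, v), (16, w), (17, y), (18, p), (2, r), (22, s), (25, u), (31, a), (33, z), (34, a), (9, s)}
π_{B} gives {a, k, p, q, r, s, u, v, w, y, z} (4 duplicate(s) eliminated).

{a, k, p, q, r, s, u, v, w, y, z}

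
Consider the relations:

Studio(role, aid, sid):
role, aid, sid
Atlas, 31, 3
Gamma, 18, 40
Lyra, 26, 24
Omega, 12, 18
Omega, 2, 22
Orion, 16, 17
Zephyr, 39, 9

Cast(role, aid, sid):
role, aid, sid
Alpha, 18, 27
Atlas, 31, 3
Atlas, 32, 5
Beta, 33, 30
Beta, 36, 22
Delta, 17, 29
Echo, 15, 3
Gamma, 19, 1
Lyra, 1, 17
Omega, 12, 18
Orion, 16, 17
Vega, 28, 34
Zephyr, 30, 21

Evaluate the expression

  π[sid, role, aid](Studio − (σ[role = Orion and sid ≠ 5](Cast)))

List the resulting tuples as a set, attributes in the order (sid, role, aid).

{(18, Omega, 12), (22, Omega, 2), (24, Lyra, 26), (3, Atlas, 31), (40, Gamma, 18), (9, Zephyr, 39)}

Selection role = Orion and sid ≠ 5: {(Orion, 16, 17)}
Taking the difference: {(Atlas, 31, 3), (Gamma, 18, 40), (Lyra, 26, 24), (Omega, 12, 18), (Omega, 2, 22), (Zephyr, 39, 9)}
π_{sid, role, aid} gives {(18, Omega, 12), (22, Omega, 2), (24, Lyra, 26), (3, Atlas, 31), (40, Gamma, 18), (9, Zephyr, 39)}.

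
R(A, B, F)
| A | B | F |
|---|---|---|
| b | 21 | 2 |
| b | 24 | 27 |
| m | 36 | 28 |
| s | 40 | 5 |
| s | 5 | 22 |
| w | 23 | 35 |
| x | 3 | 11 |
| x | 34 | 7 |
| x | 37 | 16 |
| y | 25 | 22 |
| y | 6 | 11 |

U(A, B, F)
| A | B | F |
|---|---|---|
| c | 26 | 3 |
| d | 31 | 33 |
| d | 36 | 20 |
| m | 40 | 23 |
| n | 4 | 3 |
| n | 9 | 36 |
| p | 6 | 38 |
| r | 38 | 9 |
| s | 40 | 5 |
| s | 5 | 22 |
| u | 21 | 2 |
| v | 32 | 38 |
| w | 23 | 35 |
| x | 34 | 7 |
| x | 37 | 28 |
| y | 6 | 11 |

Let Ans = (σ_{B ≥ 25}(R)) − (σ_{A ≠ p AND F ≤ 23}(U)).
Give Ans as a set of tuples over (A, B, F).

{(m, 36, 28), (x, 37, 16), (y, 25, 22)}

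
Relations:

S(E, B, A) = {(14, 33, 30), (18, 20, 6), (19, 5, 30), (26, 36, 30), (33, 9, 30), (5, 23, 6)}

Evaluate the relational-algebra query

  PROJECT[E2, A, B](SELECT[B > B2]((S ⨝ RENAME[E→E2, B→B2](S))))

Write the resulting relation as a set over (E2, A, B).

ρ[E→E2, B→B2]: schema becomes (E2, B2, A); tuples unchanged.
Joining S and RENAME[E→E2, B→B2](S) on A yields {(14, 33, 30, 14, 33), (14, 33, 30, 19, 5), (14, 33, 30, 26, 36), (14, 33, 30, 33, 9), (18, 20, 6, 18, 20), (18, 20, 6, 5, 23), (19, 5, 30, 14, 33), (19, 5, 30, 19, 5), (19, 5, 30, 26, 36), (19, 5, 30, 33, 9), (26, 36, 30, 14, 33), (26, 36, 30, 19, 5), (26, 36, 30, 26, 36), (26, 36, 30, 33, 9), (33, 9, 30, 14, 33), (33, 9, 30, 19, 5), (33, 9, 30, 26, 36), (33, 9, 30, 33, 9), (5, 23, 6, 18, 20), (5, 23, 6, 5, 23)}.
Filtering on B > B2 leaves {(14, 33, 30, 19, 5), (14, 33, 30, 33, 9), (26, 36, 30, 14, 33), (26, 36, 30, 19, 5), (26, 36, 30, 33, 9), (33, 9, 30, 19, 5), (5, 23, 6, 18, 20)}.
π_{E2, A, B} gives {(14, 30, 36), (18, 6, 23), (19, 30, 33), (19, 30, 36), (19, 30, 9), (33, 30, 33), (33, 30, 36)}.

{(14, 30, 36), (18, 6, 23), (19, 30, 33), (19, 30, 36), (19, 30, 9), (33, 30, 33), (33, 30, 36)}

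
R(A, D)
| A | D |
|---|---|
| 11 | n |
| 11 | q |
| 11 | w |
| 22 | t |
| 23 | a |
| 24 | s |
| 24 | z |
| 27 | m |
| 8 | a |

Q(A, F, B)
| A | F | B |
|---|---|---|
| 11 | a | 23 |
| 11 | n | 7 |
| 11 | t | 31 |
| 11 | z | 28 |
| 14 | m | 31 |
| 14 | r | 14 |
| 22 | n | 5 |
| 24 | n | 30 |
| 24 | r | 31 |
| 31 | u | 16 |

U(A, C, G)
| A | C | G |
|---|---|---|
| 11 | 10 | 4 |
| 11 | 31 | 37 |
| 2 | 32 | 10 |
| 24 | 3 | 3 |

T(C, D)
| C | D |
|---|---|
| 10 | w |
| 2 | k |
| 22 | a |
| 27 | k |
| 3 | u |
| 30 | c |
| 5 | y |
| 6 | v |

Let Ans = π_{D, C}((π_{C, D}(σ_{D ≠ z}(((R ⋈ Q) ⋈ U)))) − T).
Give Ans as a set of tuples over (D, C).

{(n, 10), (n, 31), (q, 10), (q, 31), (s, 3), (w, 31)}

Joining R and Q on A yields {(11, n, a, 23), (11, n, n, 7), (11, n, t, 31), (11, n, z, 28), (11, q, a, 23), (11, q, n, 7), (11, q, t, 31), (11, q, z, 28), (11, w, a, 23), (11, w, n, 7), (11, w, t, 31), (11, w, z, 28), (22, t, n, 5), (24, s, n, 30), (24, s, r, 31), (24, z, n, 30), (24, z, r, 31)}.
Joining (R ⋈ Q) and U on A yields {(11, n, a, 23, 10, 4), (11, n, a, 23, 31, 37), (11, n, n, 7, 10, 4), (11, n, n, 7, 31, 37), (11, n, t, 31, 10, 4), (11, n, t, 31, 31, 37), (11, n, z, 28, 10, 4), (11, n, z, 28, 31, 37), (11, q, a, 23, 10, 4), (11, q, a, 23, 31, 37), (11, q, n, 7, 10, 4), (11, q, n, 7, 31, 37), (11, q, t, 31, 10, 4), (11, q, t, 31, 31, 37), (11, q, z, 28, 10, 4), (11, q, z, 28, 31, 37), (11, w, a, 23, 10, 4), (11, w, a, 23, 31, 37), (11, w, n, 7, 10, 4), (11, w, n, 7, 31, 37), (11, w, t, 31, 10, 4), (11, w, t, 31, 31, 37), (11, w, z, 28, 10, 4), (11, w, z, 28, 31, 37), (24, s, n, 30, 3, 3), (24, s, r, 31, 3, 3), (24, z, n, 30, 3, 3), (24, z, r, 31, 3, 3)}.
Apply σ_{D ≠ z}; surviving tuples: {(11, n, a, 23, 10, 4), (11, n, a, 23, 31, 37), (11, n, n, 7, 10, 4), (11, n, n, 7, 31, 37), (11, n, t, 31, 10, 4), (11, n, t, 31, 31, 37), (11, n, z, 28, 10, 4), (11, n, z, 28, 31, 37), (11, q, a, 23, 10, 4), (11, q, a, 23, 31, 37), (11, q, n, 7, 10, 4), (11, q, n, 7, 31, 37), (11, q, t, 31, 10, 4), (11, q, t, 31, 31, 37), (11, q, z, 28, 10, 4), (11, q, z, 28, 31, 37), (11, w, a, 23, 10, 4), (11, w, a, 23, 31, 37), (11, w, n, 7, 10, 4), (11, w, n, 7, 31, 37), (11, w, t, 31, 10, 4), (11, w, t, 31, 31, 37), (11, w, z, 28, 10, 4), (11, w, z, 28, 31, 37), (24, s, n, 30, 3, 3), (24, s, r, 31, 3, 3)}
Projecting to C, D (19 duplicate(s) eliminated): {(10, n), (10, q), (10, w), (3, s), (31, n), (31, q), (31, w)}
Set difference of the two operands is {(10, n), (10, q), (3, s), (31, n), (31, q), (31, w)}.
Projecting to D, C: {(n, 10), (n, 31), (q, 10), (q, 31), (s, 3), (w, 31)}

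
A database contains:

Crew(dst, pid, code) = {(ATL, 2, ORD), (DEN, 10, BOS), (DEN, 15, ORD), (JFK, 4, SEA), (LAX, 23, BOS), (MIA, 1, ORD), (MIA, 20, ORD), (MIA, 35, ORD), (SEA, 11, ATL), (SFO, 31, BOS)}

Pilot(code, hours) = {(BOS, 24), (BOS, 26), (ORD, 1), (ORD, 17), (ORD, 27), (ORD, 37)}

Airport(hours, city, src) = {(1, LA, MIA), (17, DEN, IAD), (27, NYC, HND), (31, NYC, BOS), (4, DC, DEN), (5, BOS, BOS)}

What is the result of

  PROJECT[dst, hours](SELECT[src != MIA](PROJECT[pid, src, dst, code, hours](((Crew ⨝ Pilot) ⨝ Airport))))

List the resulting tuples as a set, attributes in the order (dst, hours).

{(ATL, 17), (ATL, 27), (DEN, 17), (DEN, 27), (MIA, 17), (MIA, 27)}

Natural join on code: {(ATL, 2, ORD, 1), (ATL, 2, ORD, 17), (ATL, 2, ORD, 27), (ATL, 2, ORD, 37), (DEN, 10, BOS, 24), (DEN, 10, BOS, 26), (DEN, 15, ORD, 1), (DEN, 15, ORD, 17), (DEN, 15, ORD, 27), (DEN, 15, ORD, 37), (LAX, 23, BOS, 24), (LAX, 23, BOS, 26), (MIA, 1, ORD, 1), (MIA, 1, ORD, 17), (MIA, 1, ORD, 27), (MIA, 1, ORD, 37), (MIA, 20, ORD, 1), (MIA, 20, ORD, 17), (MIA, 20, ORD, 27), (MIA, 20, ORD, 37), (MIA, 35, ORD, 1), (MIA, 35, ORD, 17), (MIA, 35, ORD, 27), (MIA, 35, ORD, 37), (SFO, 31, BOS, 24), (SFO, 31, BOS, 26)}
Natural join on hours: {(ATL, 2, ORD, 1, LA, MIA), (ATL, 2, ORD, 17, DEN, IAD), (ATL, 2, ORD, 27, NYC, HND), (DEN, 15, ORD, 1, LA, MIA), (DEN, 15, ORD, 17, DEN, IAD), (DEN, 15, ORD, 27, NYC, HND), (MIA, 1, ORD, 1, LA, MIA), (MIA, 1, ORD, 17, DEN, IAD), (MIA, 1, ORD, 27, NYC, HND), (MIA, 20, ORD, 1, LA, MIA), (MIA, 20, ORD, 17, DEN, IAD), (MIA, 20, ORD, 27, NYC, HND), (MIA, 35, ORD, 1, LA, MIA), (MIA, 35, ORD, 17, DEN, IAD), (MIA, 35, ORD, 27, NYC, HND)}
π[pid, src, dst, code, hours]: project onto (pid, src, dst, code, hours) → {(1, HND, MIA, ORD, 27), (1, IAD, MIA, ORD, 17), (1, MIA, MIA, ORD, 1), (15, HND, DEN, ORD, 27), (15, IAD, DEN, ORD, 17), (15, MIA, DEN, ORD, 1), (2, HND, ATL, ORD, 27), (2, IAD, ATL, ORD, 17), (2, MIA, ATL, ORD, 1), (20, HND, MIA, ORD, 27), (20, IAD, MIA, ORD, 17), (20, MIA, MIA, ORD, 1), (35, HND, MIA, ORD, 27), (35, IAD, MIA, ORD, 17), (35, MIA, MIA, ORD, 1)}
Selection src != MIA: {(1, HND, MIA, ORD, 27), (1, IAD, MIA, ORD, 17), (15, HND, DEN, ORD, 27), (15, IAD, DEN, ORD, 17), (2, HND, ATL, ORD, 27), (2, IAD, ATL, ORD, 17), (20, HND, MIA, ORD, 27), (20, IAD, MIA, ORD, 17), (35, HND, MIA, ORD, 27), (35, IAD, MIA, ORD, 17)}
π[dst, hours]: project onto (dst, hours) (4 duplicate(s) eliminated) → {(ATL, 17), (ATL, 27), (DEN, 17), (DEN, 27), (MIA, 17), (MIA, 27)}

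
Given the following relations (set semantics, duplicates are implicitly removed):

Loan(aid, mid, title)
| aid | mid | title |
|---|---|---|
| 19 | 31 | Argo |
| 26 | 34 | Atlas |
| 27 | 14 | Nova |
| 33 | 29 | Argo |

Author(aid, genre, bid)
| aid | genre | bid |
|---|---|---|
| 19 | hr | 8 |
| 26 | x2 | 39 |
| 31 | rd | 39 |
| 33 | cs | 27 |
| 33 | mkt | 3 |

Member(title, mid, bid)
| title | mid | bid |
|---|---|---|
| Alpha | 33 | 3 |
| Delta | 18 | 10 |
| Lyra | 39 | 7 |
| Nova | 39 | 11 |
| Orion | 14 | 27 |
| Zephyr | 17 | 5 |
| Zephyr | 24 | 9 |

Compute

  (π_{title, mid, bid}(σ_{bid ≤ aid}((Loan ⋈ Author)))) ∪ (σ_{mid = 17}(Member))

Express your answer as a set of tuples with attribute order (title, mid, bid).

{(Argo, 29, 27), (Argo, 29, 3), (Argo, 31, 8), (Zephyr, 17, 5)}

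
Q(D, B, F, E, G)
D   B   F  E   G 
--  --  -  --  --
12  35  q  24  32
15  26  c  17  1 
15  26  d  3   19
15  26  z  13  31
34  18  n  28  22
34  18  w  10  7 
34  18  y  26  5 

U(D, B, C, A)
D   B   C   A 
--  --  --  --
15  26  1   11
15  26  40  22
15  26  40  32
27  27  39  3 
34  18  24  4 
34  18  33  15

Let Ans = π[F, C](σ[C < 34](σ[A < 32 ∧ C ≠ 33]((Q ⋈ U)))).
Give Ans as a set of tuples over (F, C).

Q ⋈ U (natural join on D, B): {(15, 26, c, 17, 1, 1, 11), (15, 26, c, 17, 1, 40, 22), (15, 26, c, 17, 1, 40, 32), (15, 26, d, 3, 19, 1, 11), (15, 26, d, 3, 19, 40, 22), (15, 26, d, 3, 19, 40, 32), (15, 26, z, 13, 31, 1, 11), (15, 26, z, 13, 31, 40, 22), (15, 26, z, 13, 31, 40, 32), (34, 18, n, 28, 22, 24, 4), (34, 18, n, 28, 22, 33, 15), (34, 18, w, 10, 7, 24, 4), (34, 18, w, 10, 7, 33, 15), (34, 18, y, 26, 5, 24, 4), (34, 18, y, 26, 5, 33, 15)}
Selection A < 32 ∧ C ≠ 33: {(15, 26, c, 17, 1, 1, 11), (15, 26, c, 17, 1, 40, 22), (15, 26, d, 3, 19, 1, 11), (15, 26, d, 3, 19, 40, 22), (15, 26, z, 13, 31, 1, 11), (15, 26, z, 13, 31, 40, 22), (34, 18, n, 28, 22, 24, 4), (34, 18, w, 10, 7, 24, 4), (34, 18, y, 26, 5, 24, 4)}
Selection C < 34: {(15, 26, c, 17, 1, 1, 11), (15, 26, d, 3, 19, 1, 11), (15, 26, z, 13, 31, 1, 11), (34, 18, n, 28, 22, 24, 4), (34, 18, w, 10, 7, 24, 4), (34, 18, y, 26, 5, 24, 4)}
Projecting to F, C: {(c, 1), (d, 1), (n, 24), (w, 24), (y, 24), (z, 1)}

{(c, 1), (d, 1), (n, 24), (w, 24), (y, 24), (z, 1)}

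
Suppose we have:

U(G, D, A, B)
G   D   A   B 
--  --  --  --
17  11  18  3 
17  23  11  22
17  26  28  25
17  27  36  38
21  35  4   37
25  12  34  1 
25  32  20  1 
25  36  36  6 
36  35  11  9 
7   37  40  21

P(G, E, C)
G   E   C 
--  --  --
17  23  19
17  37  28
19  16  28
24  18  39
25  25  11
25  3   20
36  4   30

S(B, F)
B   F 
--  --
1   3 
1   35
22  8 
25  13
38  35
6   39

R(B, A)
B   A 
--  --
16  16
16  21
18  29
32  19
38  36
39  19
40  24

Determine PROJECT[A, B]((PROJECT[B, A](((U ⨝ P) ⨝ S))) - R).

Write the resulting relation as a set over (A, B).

{(11, 22), (20, 1), (28, 25), (34, 1), (36, 6)}

U ⋈ P (natural join on G): {(17, 11, 18, 3, 23, 19), (17, 11, 18, 3, 37, 28), (17, 23, 11, 22, 23, 19), (17, 23, 11, 22, 37, 28), (17, 26, 28, 25, 23, 19), (17, 26, 28, 25, 37, 28), (17, 27, 36, 38, 23, 19), (17, 27, 36, 38, 37, 28), (25, 12, 34, 1, 25, 11), (25, 12, 34, 1, 3, 20), (25, 32, 20, 1, 25, 11), (25, 32, 20, 1, 3, 20), (25, 36, 36, 6, 25, 11), (25, 36, 36, 6, 3, 20), (36, 35, 11, 9, 4, 30)}
(U ⨝ P) ⋈ S (natural join on B): {(17, 23, 11, 22, 23, 19, 8), (17, 23, 11, 22, 37, 28, 8), (17, 26, 28, 25, 23, 19, 13), (17, 26, 28, 25, 37, 28, 13), (17, 27, 36, 38, 23, 19, 35), (17, 27, 36, 38, 37, 28, 35), (25, 12, 34, 1, 25, 11, 3), (25, 12, 34, 1, 25, 11, 35), (25, 12, 34, 1, 3, 20, 3), (25, 12, 34, 1, 3, 20, 35), (25, 32, 20, 1, 25, 11, 3), (25, 32, 20, 1, 25, 11, 35), (25, 32, 20, 1, 3, 20, 3), (25, 32, 20, 1, 3, 20, 35), (25, 36, 36, 6, 25, 11, 39), (25, 36, 36, 6, 3, 20, 39)}
Projecting to B, A (10 duplicate(s) eliminated): {(1, 20), (1, 34), (22, 11), (25, 28), (38, 36), (6, 36)}
Taking the difference: {(1, 20), (1, 34), (22, 11), (25, 28), (6, 36)}
Projecting to A, B: {(11, 22), (20, 1), (28, 25), (34, 1), (36, 6)}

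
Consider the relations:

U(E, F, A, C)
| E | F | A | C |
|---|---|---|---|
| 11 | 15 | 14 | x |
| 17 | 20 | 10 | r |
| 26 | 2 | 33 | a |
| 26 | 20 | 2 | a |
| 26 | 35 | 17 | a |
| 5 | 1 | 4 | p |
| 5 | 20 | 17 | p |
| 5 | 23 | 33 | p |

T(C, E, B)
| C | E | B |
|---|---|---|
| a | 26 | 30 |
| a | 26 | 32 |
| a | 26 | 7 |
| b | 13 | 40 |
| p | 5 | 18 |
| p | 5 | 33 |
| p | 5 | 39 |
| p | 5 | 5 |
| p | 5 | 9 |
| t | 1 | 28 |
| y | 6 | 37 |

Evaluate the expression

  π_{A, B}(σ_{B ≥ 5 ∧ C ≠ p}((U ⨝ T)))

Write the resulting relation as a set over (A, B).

Natural join on E, C: {(26, 2, 33, a, 30), (26, 2, 33, a, 32), (26, 2, 33, a, 7), (26, 20, 2, a, 30), (26, 20, 2, a, 32), (26, 20, 2, a, 7), (26, 35, 17, a, 30), (26, 35, 17, a, 32), (26, 35, 17, a, 7), (5, 1, 4, p, 18), (5, 1, 4, p, 33), (5, 1, 4, p, 39), (5, 1, 4, p, 5), (5, 1, 4, p, 9), (5, 20, 17, p, 18), (5, 20, 17, p, 33), (5, 20, 17, p, 39), (5, 20, 17, p, 5), (5, 20, 17, p, 9), (5, 23, 33, p, 18), (5, 23, 33, p, 33), (5, 23, 33, p, 39), (5, 23, 33, p, 5), (5, 23, 33, p, 9)}
Selection B ≥ 5 ∧ C ≠ p: {(26, 2, 33, a, 30), (26, 2, 33, a, 32), (26, 2, 33, a, 7), (26, 20, 2, a, 30), (26, 20, 2, a, 32), (26, 20, 2, a, 7), (26, 35, 17, a, 30), (26, 35, 17, a, 32), (26, 35, 17, a, 7)}
Keep only column(s) A, B: {(17, 30), (17, 32), (17, 7), (2, 30), (2, 32), (2, 7), (33, 30), (33, 32), (33, 7)}

{(17, 30), (17, 32), (17, 7), (2, 30), (2, 32), (2, 7), (33, 30), (33, 32), (33, 7)}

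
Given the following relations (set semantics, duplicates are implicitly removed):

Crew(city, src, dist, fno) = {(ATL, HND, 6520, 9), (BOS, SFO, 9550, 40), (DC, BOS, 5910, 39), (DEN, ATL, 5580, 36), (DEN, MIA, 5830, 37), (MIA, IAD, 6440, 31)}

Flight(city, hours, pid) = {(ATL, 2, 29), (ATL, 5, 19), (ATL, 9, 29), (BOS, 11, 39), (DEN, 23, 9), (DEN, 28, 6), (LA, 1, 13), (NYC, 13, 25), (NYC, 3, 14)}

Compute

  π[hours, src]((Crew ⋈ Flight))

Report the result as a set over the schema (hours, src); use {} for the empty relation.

{(11, SFO), (2, HND), (23, ATL), (23, MIA), (28, ATL), (28, MIA), (5, HND), (9, HND)}

Natural join on city: {(ATL, HND, 6520, 9, 2, 29), (ATL, HND, 6520, 9, 5, 19), (ATL, HND, 6520, 9, 9, 29), (BOS, SFO, 9550, 40, 11, 39), (DEN, ATL, 5580, 36, 23, 9), (DEN, ATL, 5580, 36, 28, 6), (DEN, MIA, 5830, 37, 23, 9), (DEN, MIA, 5830, 37, 28, 6)}
π_{hours, src} gives {(11, SFO), (2, HND), (23, ATL), (23, MIA), (28, ATL), (28, MIA), (5, HND), (9, HND)}.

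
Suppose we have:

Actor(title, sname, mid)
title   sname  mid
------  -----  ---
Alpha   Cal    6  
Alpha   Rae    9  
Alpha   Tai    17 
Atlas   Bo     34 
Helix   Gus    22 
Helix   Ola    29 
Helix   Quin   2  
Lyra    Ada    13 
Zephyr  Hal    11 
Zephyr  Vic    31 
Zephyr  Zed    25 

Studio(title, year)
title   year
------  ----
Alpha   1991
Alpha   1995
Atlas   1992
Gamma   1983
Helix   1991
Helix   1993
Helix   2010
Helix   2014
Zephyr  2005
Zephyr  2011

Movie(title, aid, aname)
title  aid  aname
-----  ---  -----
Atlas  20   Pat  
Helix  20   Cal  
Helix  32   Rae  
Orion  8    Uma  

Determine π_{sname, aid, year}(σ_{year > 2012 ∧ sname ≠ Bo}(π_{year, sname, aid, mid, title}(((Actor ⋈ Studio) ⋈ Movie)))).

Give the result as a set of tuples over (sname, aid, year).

Joining Actor and Studio on title yields {(Alpha, Cal, 6, 1991), (Alpha, Cal, 6, 1995), (Alpha, Rae, 9, 1991), (Alpha, Rae, 9, 1995), (Alpha, Tai, 17, 1991), (Alpha, Tai, 17, 1995), (Atlas, Bo, 34, 1992), (Helix, Gus, 22, 1991), (Helix, Gus, 22, 1993), (Helix, Gus, 22, 2010), (Helix, Gus, 22, 2014), (Helix, Ola, 29, 1991), (Helix, Ola, 29, 1993), (Helix, Ola, 29, 2010), (Helix, Ola, 29, 2014), (Helix, Quin, 2, 1991), (Helix, Quin, 2, 1993), (Helix, Quin, 2, 2010), (Helix, Quin, 2, 2014), (Zephyr, Hal, 11, 2005), (Zephyr, Hal, 11, 2011), (Zephyr, Vic, 31, 2005), (Zephyr, Vic, 31, 2011), (Zephyr, Zed, 25, 2005), (Zephyr, Zed, 25, 2011)}.
Joining (Actor ⋈ Studio) and Movie on title yields {(Atlas, Bo, 34, 1992, 20, Pat), (Helix, Gus, 22, 1991, 20, Cal), (Helix, Gus, 22, 1991, 32, Rae), (Helix, Gus, 22, 1993, 20, Cal), (Helix, Gus, 22, 1993, 32, Rae), (Helix, Gus, 22, 2010, 20, Cal), (Helix, Gus, 22, 2010, 32, Rae), (Helix, Gus, 22, 2014, 20, Cal), (Helix, Gus, 22, 2014, 32, Rae), (Helix, Ola, 29, 1991, 20, Cal), (Helix, Ola, 29, 1991, 32, Rae), (Helix, Ola, 29, 1993, 20, Cal), (Helix, Ola, 29, 1993, 32, Rae), (Helix, Ola, 29, 2010, 20, Cal), (Helix, Ola, 29, 2010, 32, Rae), (Helix, Ola, 29, 2014, 20, Cal), (Helix, Ola, 29, 2014, 32, Rae), (Helix, Quin, 2, 1991, 20, Cal), (Helix, Quin, 2, 1991, 32, Rae), (Helix, Quin, 2, 1993, 20, Cal), (Helix, Quin, 2, 1993, 32, Rae), (Helix, Quin, 2, 2010, 20, Cal), (Helix, Quin, 2, 2010, 32, Rae), (Helix, Quin, 2, 2014, 20, Cal), (Helix, Quin, 2, 2014, 32, Rae)}.
π_{year, sname, aid, mid, title} gives {(1991, Gus, 20, 22, Helix), (1991, Gus, 32, 22, Helix), (1991, Ola, 20, 29, Helix), (1991, Ola, 32, 29, Helix), (1991, Quin, 20, 2, Helix), (1991, Quin, 32, 2, Helix), (1992, Bo, 20, 34, Atlas), (1993, Gus, 20, 22, Helix), (1993, Gus, 32, 22, Helix), (1993, Ola, 20, 29, Helix), (1993, Ola, 32, 29, Helix), (1993, Quin, 20, 2, Helix), (1993, Quin, 32, 2, Helix), (2010, Gus, 20, 22, Helix), (2010, Gus, 32, 22, Helix), (2010, Ola, 20, 29, Helix), (2010, Ola, 32, 29, Helix), (2010, Quin, 20, 2, Helix), (2010, Quin, 32, 2, Helix), (2014, Gus, 20, 22, Helix), (2014, Gus, 32, 22, Helix), (2014, Ola, 20, 29, Helix), (2014, Ola, 32, 29, Helix), (2014, Quin, 20, 2, Helix), (2014, Quin, 32, 2, Helix)}.
Apply σ_{year > 2012 ∧ sname ≠ Bo}; surviving tuples: {(2014, Gus, 20, 22, Helix), (2014, Gus, 32, 22, Helix), (2014, Ola, 20, 29, Helix), (2014, Ola, 32, 29, Helix), (2014, Quin, 20, 2, Helix), (2014, Quin, 32, 2, Helix)}
π_{sname, aid, year} gives {(Gus, 20, 2014), (Gus, 32, 2014), (Ola, 20, 2014), (Ola, 32, 2014), (Quin, 20, 2014), (Quin, 32, 2014)}.

{(Gus, 20, 2014), (Gus, 32, 2014), (Ola, 20, 2014), (Ola, 32, 2014), (Quin, 20, 2014), (Quin, 32, 2014)}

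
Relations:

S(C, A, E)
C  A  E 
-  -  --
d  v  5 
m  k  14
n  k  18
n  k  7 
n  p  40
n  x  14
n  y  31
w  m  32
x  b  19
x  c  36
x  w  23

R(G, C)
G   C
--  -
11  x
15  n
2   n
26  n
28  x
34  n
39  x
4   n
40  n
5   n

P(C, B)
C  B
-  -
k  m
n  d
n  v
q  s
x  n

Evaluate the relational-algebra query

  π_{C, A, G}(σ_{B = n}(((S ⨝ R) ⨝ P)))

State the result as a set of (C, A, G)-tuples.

{(x, b, 11), (x, b, 28), (x, b, 39), (x, c, 11), (x, c, 28), (x, c, 39), (x, w, 11), (x, w, 28), (x, w, 39)}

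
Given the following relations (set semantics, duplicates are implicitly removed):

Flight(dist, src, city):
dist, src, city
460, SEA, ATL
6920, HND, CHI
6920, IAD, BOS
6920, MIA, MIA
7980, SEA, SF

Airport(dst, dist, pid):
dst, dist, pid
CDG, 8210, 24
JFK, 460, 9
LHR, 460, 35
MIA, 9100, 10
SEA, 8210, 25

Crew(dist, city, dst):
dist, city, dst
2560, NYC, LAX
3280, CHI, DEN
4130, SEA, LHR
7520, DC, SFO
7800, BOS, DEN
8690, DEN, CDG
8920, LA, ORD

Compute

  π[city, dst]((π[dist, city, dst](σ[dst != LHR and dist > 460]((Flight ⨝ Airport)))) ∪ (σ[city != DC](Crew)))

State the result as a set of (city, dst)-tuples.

Joining Flight and Airport on dist yields {(460, SEA, ATL, JFK, 9), (460, SEA, ATL, LHR, 35)}.
σ[dst != LHR and dist > 460]: keep tuples satisfying dst != LHR and dist > 460 → {}
Projecting to dist, city, dst: {}
σ[city != DC]: keep tuples satisfying city != DC → {(2560, NYC, LAX), (3280, CHI, DEN), (4130, SEA, LHR), (7800, BOS, DEN), (8690, DEN, CDG), (8920, LA, ORD)}
Set union of the two operands is {(2560, NYC, LAX), (3280, CHI, DEN), (4130, SEA, LHR), (7800, BOS, DEN), (8690, DEN, CDG), (8920, LA, ORD)}.
Projecting to city, dst: {(BOS, DEN), (CHI, DEN), (DEN, CDG), (LA, ORD), (NYC, LAX), (SEA, LHR)}

{(BOS, DEN), (CHI, DEN), (DEN, CDG), (LA, ORD), (NYC, LAX), (SEA, LHR)}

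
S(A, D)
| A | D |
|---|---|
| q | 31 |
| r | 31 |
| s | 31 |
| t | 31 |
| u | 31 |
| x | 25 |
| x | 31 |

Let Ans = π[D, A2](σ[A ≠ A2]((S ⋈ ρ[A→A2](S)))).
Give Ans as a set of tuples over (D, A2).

{(31, q), (31, r), (31, s), (31, t), (31, u), (31, x)}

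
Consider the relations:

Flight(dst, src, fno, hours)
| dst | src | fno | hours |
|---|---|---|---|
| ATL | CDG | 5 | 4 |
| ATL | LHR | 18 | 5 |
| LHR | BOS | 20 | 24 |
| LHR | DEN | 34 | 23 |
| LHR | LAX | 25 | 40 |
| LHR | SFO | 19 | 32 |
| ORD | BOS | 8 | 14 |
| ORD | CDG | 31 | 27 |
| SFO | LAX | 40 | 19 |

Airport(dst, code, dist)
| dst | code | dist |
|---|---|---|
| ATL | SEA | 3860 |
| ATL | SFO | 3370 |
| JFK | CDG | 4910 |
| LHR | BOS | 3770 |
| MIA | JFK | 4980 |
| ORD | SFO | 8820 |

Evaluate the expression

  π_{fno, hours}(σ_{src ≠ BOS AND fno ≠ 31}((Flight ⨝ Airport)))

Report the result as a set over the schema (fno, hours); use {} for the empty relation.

Natural join on dst: {(ATL, CDG, 5, 4, SEA, 3860), (ATL, CDG, 5, 4, SFO, 3370), (ATL, LHR, 18, 5, SEA, 3860), (ATL, LHR, 18, 5, SFO, 3370), (LHR, BOS, 20, 24, BOS, 3770), (LHR, DEN, 34, 23, BOS, 3770), (LHR, LAX, 25, 40, BOS, 3770), (LHR, SFO, 19, 32, BOS, 3770), (ORD, BOS, 8, 14, SFO, 8820), (ORD, CDG, 31, 27, SFO, 8820)}
Selection src ≠ BOS AND fno ≠ 31: {(ATL, CDG, 5, 4, SEA, 3860), (ATL, CDG, 5, 4, SFO, 3370), (ATL, LHR, 18, 5, SEA, 3860), (ATL, LHR, 18, 5, SFO, 3370), (LHR, DEN, 34, 23, BOS, 3770), (LHR, LAX, 25, 40, BOS, 3770), (LHR, SFO, 19, 32, BOS, 3770)}
π_{fno, hours} gives {(18, 5), (19, 32), (25, 40), (34, 23), (5, 4)} (2 duplicate(s) eliminated).

{(18, 5), (19, 32), (25, 40), (34, 23), (5, 4)}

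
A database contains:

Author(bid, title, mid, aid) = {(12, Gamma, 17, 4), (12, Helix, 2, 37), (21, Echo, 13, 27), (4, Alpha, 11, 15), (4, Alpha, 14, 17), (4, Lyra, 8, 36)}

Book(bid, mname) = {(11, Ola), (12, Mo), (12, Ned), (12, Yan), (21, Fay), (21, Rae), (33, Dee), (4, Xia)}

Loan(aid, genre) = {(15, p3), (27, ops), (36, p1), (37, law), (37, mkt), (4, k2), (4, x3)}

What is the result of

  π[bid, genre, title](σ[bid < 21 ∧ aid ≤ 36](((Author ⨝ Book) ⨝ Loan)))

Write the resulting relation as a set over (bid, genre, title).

Author ⋈ Book (natural join on bid): {(12, Gamma, 17, 4, Mo), (12, Gamma, 17, 4, Ned), (12, Gamma, 17, 4, Yan), (12, Helix, 2, 37, Mo), (12, Helix, 2, 37, Ned), (12, Helix, 2, 37, Yan), (21, Echo, 13, 27, Fay), (21, Echo, 13, 27, Rae), (4, Alpha, 11, 15, Xia), (4, Alpha, 14, 17, Xia), (4, Lyra, 8, 36, Xia)}
(Author ⨝ Book) ⋈ Loan (natural join on aid): {(12, Gamma, 17, 4, Mo, k2), (12, Gamma, 17, 4, Mo, x3), (12, Gamma, 17, 4, Ned, k2), (12, Gamma, 17, 4, Ned, x3), (12, Gamma, 17, 4, Yan, k2), (12, Gamma, 17, 4, Yan, x3), (12, Helix, 2, 37, Mo, law), (12, Helix, 2, 37, Mo, mkt), (12, Helix, 2, 37, Ned, law), (12, Helix, 2, 37, Ned, mkt), (12, Helix, 2, 37, Yan, law), (12, Helix, 2, 37, Yan, mkt), (21, Echo, 13, 27, Fay, ops), (21, Echo, 13, 27, Rae, ops), (4, Alpha, 11, 15, Xia, p3), (4, Lyra, 8, 36, Xia, p1)}
Apply σ_{bid < 21 ∧ aid ≤ 36}; surviving tuples: {(12, Gamma, 17, 4, Mo, k2), (12, Gamma, 17, 4, Mo, x3), (12, Gamma, 17, 4, Ned, k2), (12, Gamma, 17, 4, Ned, x3), (12, Gamma, 17, 4, Yan, k2), (12, Gamma, 17, 4, Yan, x3), (4, Alpha, 11, 15, Xia, p3), (4, Lyra, 8, 36, Xia, p1)}
π[bid, genre, title]: project onto (bid, genre, title) (4 duplicate(s) eliminated) → {(12, k2, Gamma), (12, x3, Gamma), (4, p1, Lyra), (4, p3, Alpha)}

{(12, k2, Gamma), (12, x3, Gamma), (4, p1, Lyra), (4, p3, Alpha)}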